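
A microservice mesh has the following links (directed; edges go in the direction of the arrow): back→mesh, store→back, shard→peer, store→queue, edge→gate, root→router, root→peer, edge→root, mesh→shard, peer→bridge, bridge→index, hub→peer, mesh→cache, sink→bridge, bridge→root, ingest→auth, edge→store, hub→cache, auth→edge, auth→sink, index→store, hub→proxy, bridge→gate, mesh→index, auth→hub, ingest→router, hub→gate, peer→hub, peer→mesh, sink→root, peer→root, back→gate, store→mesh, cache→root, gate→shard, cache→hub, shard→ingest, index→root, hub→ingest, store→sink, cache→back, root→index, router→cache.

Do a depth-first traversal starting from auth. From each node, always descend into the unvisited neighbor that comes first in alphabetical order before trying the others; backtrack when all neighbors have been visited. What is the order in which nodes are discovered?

Visit auth
auth → edge
edge → gate
gate → shard
shard → ingest
ingest → router
router → cache
cache → back
back → mesh
mesh → index
index → root
root → peer
peer → bridge
peer → hub
hub → proxy
index → store
store → queue
store → sink

auth, edge, gate, shard, ingest, router, cache, back, mesh, index, root, peer, bridge, hub, proxy, store, queue, sink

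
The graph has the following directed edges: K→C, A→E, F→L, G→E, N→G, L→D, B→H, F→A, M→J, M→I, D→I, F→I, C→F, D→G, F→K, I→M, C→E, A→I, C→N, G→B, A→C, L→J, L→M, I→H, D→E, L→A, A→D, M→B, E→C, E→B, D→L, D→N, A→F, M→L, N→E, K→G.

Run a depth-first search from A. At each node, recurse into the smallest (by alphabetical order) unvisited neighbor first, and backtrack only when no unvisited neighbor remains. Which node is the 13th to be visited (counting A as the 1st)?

Visit A
A → C
C → E
E → B
B → H
C → F
F → I
I → M
M → J
M → L
L → D
D → G
D → N
F → K

Visit order: A, C, E, B, H, F, I, M, J, L, D, G, N, K

N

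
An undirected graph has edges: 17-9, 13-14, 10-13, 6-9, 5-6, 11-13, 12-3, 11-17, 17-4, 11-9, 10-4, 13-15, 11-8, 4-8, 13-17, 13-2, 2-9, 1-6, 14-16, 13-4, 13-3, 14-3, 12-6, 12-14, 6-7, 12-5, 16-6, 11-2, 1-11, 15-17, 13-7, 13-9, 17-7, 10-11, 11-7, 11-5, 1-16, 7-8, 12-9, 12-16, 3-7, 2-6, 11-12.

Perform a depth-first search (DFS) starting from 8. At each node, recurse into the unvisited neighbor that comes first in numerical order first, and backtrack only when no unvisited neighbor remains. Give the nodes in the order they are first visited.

8 -> 4 -> 10 -> 11 -> 1 -> 6 -> 2 -> 9 -> 12 -> 3 -> 7 -> 13 -> 14 -> 16 -> 15 -> 17 -> 5

Visit 8
8 → 4
4 → 10
10 → 11
11 → 1
1 → 6
6 → 2
2 → 9
9 → 12
12 → 3
3 → 7
7 → 13
13 → 14
14 → 16
13 → 15
15 → 17
12 → 5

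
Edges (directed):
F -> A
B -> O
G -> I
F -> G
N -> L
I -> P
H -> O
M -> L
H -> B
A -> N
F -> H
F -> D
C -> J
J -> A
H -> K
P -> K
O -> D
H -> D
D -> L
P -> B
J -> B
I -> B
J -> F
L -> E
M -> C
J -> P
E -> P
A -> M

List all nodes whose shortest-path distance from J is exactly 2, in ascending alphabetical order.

D, G, H, K, M, N, O

Level 0: J
Level 1: A, B, F, P
Level 2: D, G, H, K, M, N, O
Level 3: C, I, L
Level 4: E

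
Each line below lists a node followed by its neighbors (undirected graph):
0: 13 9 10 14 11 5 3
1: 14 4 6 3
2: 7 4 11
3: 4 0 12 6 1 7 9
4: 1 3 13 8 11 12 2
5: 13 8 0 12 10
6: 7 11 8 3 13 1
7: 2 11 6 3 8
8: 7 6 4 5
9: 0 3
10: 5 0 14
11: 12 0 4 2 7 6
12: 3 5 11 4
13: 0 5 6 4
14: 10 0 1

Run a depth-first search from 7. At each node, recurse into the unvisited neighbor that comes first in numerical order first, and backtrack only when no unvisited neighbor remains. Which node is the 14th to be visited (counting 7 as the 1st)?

14

Visit 7
7 → 2
2 → 4
4 → 1
1 → 3
3 → 0
0 → 5
5 → 8
8 → 6
6 → 11
11 → 12
6 → 13
5 → 10
10 → 14
0 → 9

Visit order: 7, 2, 4, 1, 3, 0, 5, 8, 6, 11, 12, 13, 10, 14, 9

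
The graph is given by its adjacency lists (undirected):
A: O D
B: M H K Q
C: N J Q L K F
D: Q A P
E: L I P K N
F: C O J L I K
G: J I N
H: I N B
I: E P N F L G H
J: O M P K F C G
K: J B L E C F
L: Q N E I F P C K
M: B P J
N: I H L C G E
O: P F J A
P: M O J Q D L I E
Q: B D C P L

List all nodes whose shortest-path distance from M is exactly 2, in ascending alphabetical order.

C, D, E, F, G, H, I, K, L, O, Q

Level 0: M
Level 1: B, J, P
Level 2: C, D, E, F, G, H, I, K, L, O, Q
Level 3: A, N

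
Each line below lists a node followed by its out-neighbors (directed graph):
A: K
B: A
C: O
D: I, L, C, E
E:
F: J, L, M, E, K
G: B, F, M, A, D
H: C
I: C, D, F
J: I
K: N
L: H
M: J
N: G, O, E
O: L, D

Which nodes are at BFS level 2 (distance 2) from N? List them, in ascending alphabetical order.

A, B, D, F, L, M

Level 0: N
Level 1: E, G, O
Level 2: A, B, D, F, L, M
Level 3: C, H, I, J, K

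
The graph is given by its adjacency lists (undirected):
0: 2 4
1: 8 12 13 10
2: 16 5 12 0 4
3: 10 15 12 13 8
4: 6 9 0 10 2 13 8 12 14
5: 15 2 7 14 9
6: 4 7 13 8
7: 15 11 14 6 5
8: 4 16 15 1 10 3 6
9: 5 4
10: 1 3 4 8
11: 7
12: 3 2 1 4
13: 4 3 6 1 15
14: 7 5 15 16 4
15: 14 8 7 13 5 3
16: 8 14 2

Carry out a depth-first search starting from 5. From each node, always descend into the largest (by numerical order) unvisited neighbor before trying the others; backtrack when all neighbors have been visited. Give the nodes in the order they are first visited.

5 15 14 16 8 10 4 13 6 7 11 3 12 2 0 1 9

Visit 5
5 → 15
15 → 14
14 → 16
16 → 8
8 → 10
10 → 4
4 → 13
13 → 6
6 → 7
7 → 11
13 → 3
3 → 12
12 → 2
2 → 0
12 → 1
4 → 9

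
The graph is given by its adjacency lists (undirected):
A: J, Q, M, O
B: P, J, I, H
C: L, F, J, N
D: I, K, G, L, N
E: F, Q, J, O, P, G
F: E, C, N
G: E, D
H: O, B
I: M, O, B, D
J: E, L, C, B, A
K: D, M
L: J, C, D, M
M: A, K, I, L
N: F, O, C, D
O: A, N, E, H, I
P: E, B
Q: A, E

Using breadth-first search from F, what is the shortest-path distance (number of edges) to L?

Level 0: F
Level 1: C, E, N
Level 2: D, G, J, L, O, P, Q
Level 3: A, B, H, I, K, M
L first appears at level 2.

2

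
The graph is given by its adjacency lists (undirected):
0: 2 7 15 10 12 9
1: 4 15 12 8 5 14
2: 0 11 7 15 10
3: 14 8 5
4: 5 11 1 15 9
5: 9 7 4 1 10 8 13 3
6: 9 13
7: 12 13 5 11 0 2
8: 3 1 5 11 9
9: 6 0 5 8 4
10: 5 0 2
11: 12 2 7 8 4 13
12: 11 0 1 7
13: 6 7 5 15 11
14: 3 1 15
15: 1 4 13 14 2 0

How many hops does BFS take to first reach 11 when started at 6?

2

Level 0: 6
Level 1: 9, 13
Level 2: 0, 4, 5, 7, 8, 11, 15
Level 3: 1, 2, 3, 10, 12, 14
11 first appears at level 2.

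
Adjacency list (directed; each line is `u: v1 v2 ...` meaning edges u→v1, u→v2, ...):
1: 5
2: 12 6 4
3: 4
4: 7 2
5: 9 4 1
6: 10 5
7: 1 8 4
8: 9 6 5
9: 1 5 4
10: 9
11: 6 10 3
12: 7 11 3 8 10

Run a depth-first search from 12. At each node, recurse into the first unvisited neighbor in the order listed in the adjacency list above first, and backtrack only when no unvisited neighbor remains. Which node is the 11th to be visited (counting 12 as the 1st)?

Visit 12
12 → 7
7 → 1
1 → 5
5 → 9
9 → 4
4 → 2
2 → 6
6 → 10
7 → 8
12 → 11
11 → 3

Visit order: 12, 7, 1, 5, 9, 4, 2, 6, 10, 8, 11, 3

11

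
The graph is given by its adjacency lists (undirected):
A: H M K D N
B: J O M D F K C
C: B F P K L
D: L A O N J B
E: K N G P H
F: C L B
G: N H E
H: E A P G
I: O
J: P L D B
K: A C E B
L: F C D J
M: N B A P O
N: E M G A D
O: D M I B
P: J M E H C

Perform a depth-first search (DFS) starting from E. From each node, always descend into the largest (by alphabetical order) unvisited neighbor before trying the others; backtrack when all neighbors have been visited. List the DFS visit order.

E -> P -> M -> O -> I -> D -> N -> G -> H -> A -> K -> C -> L -> J -> B -> F

Visit E
E → P
P → M
M → O
O → I
O → D
D → N
N → G
G → H
H → A
A → K
K → C
C → L
L → J
J → B
B → F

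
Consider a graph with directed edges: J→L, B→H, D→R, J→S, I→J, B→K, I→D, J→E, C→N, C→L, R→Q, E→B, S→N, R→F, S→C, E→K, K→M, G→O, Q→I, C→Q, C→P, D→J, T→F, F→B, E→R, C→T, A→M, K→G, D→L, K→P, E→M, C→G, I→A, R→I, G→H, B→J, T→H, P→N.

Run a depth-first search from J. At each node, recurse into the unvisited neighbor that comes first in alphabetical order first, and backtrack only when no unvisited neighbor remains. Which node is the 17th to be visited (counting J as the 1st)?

Q

Visit J
J → E
E → B
B → H
B → K
K → G
G → O
K → M
K → P
P → N
E → R
R → F
R → I
I → A
I → D
D → L
R → Q
J → S
S → C
C → T

Visit order: J, E, B, H, K, G, O, M, P, N, R, F, I, A, D, L, Q, S, C, T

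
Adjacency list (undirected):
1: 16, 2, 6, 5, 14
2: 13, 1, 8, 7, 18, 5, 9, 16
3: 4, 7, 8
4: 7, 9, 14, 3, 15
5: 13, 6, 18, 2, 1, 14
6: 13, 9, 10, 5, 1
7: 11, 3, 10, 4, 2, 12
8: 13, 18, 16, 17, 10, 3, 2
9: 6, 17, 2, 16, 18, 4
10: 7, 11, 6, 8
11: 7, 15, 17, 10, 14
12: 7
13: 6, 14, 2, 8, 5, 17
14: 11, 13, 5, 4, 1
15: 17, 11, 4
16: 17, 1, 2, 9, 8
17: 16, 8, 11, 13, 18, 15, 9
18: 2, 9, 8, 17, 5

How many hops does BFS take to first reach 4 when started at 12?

Level 0: 12
Level 1: 7
Level 2: 2, 3, 4, 10, 11
Level 3: 1, 5, 6, 8, 9, 13, 14, 15, 16, 17, 18
4 first appears at level 2.

2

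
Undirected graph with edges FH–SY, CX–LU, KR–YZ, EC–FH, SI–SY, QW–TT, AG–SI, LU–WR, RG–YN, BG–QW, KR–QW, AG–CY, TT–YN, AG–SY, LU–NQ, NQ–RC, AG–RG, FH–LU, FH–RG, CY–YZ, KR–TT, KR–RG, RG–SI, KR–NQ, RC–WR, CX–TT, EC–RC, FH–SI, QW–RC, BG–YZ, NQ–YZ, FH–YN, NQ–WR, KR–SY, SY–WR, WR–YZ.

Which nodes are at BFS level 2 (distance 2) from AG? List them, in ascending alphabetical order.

FH, KR, WR, YN, YZ

Level 0: AG
Level 1: CY, RG, SI, SY
Level 2: FH, KR, WR, YN, YZ
Level 3: BG, EC, LU, NQ, QW, RC, TT
Level 4: CX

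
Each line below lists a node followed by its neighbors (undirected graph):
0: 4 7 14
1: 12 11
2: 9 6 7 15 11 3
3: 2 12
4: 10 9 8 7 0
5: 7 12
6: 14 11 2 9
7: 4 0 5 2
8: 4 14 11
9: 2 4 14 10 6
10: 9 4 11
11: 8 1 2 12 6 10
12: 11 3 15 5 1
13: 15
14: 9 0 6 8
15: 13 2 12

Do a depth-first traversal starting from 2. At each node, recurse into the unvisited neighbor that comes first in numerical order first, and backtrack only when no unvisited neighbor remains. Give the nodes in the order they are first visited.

2, 3, 12, 1, 11, 6, 9, 4, 0, 7, 5, 14, 8, 10, 15, 13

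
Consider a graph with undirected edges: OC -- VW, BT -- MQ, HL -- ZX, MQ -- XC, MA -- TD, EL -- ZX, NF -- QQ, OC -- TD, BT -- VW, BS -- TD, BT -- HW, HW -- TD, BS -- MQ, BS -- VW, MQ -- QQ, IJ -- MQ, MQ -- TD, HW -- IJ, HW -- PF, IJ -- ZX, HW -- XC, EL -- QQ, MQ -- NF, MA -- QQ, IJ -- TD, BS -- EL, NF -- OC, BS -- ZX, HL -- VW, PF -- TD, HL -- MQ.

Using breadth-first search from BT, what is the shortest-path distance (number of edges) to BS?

2

Level 0: BT
Level 1: HW, MQ, VW
Level 2: BS, HL, IJ, NF, OC, PF, QQ, TD, XC
Level 3: EL, MA, ZX
BS first appears at level 2.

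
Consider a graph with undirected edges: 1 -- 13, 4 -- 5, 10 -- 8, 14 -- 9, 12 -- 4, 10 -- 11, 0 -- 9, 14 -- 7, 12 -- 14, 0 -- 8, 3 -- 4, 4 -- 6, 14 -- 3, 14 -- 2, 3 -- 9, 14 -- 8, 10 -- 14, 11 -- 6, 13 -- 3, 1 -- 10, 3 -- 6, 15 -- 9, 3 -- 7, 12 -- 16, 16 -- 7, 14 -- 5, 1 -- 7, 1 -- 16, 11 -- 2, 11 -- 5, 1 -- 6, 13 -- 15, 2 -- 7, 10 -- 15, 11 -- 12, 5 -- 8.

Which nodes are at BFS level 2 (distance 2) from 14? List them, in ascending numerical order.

0, 1, 4, 6, 11, 13, 15, 16

Level 0: 14
Level 1: 2, 3, 5, 7, 8, 9, 10, 12
Level 2: 0, 1, 4, 6, 11, 13, 15, 16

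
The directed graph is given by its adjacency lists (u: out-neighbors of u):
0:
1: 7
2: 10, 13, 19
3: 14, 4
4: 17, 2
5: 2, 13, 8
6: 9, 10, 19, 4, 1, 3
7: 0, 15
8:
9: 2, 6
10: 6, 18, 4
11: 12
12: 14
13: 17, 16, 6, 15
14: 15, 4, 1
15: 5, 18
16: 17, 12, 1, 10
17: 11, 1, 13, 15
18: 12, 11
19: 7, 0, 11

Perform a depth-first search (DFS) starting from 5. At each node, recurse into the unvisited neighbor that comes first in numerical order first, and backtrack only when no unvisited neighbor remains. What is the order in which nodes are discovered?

Visit 5
5 → 2
2 → 10
10 → 4
4 → 17
17 → 1
1 → 7
7 → 0
7 → 15
15 → 18
18 → 11
11 → 12
12 → 14
17 → 13
13 → 6
6 → 3
6 → 9
6 → 19
13 → 16
5 → 8

5 -> 2 -> 10 -> 4 -> 17 -> 1 -> 7 -> 0 -> 15 -> 18 -> 11 -> 12 -> 14 -> 13 -> 6 -> 3 -> 9 -> 19 -> 16 -> 8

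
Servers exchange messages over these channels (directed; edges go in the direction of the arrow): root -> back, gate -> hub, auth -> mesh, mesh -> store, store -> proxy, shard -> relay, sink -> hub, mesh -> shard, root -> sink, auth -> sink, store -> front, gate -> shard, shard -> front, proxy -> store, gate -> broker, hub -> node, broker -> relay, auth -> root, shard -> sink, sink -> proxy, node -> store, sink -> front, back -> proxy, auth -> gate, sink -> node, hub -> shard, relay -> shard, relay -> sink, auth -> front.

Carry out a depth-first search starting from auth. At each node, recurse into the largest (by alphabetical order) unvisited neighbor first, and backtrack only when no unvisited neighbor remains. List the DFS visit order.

auth, sink, proxy, store, front, node, hub, shard, relay, root, back, mesh, gate, broker

Visit auth
auth → sink
sink → proxy
proxy → store
store → front
sink → node
sink → hub
hub → shard
shard → relay
auth → root
root → back
auth → mesh
auth → gate
gate → broker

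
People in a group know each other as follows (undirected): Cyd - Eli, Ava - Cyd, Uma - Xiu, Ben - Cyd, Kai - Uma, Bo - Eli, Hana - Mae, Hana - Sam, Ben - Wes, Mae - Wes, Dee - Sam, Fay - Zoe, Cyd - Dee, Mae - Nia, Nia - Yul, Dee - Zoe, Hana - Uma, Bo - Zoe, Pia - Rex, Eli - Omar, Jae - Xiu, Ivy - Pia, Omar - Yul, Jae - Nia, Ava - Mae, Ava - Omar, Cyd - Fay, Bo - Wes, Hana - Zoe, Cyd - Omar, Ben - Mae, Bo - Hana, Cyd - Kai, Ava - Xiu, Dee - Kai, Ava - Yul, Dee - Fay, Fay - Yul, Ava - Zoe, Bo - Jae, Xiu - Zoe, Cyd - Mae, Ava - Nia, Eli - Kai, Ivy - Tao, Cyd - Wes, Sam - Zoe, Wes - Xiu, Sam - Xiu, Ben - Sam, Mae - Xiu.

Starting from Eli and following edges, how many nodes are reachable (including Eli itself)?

BFS from Eli visits: Eli, Omar, Kai, Cyd, Bo, Yul, Ava, Uma, Dee, Wes, Mae, Fay, Ben, Zoe, Jae, Hana, Nia, Xiu, Sam
Reachable nodes: 19 of 23 total.

19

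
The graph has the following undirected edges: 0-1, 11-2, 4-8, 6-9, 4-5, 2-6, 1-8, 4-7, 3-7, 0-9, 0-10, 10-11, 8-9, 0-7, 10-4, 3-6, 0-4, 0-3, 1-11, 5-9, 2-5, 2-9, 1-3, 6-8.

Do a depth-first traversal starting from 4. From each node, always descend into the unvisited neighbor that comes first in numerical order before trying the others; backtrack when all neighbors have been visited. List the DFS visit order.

Visit 4
4 → 0
0 → 1
1 → 3
3 → 6
6 → 2
2 → 5
5 → 9
9 → 8
2 → 11
11 → 10
3 → 7

4, 0, 1, 3, 6, 2, 5, 9, 8, 11, 10, 7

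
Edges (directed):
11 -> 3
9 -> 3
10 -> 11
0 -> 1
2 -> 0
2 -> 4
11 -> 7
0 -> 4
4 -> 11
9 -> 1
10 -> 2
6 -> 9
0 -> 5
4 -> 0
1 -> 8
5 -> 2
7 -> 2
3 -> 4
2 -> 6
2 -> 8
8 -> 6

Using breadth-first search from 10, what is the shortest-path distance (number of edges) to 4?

Level 0: 10
Level 1: 2, 11
Level 2: 0, 3, 4, 6, 7, 8
Level 3: 1, 5, 9
4 first appears at level 2.

2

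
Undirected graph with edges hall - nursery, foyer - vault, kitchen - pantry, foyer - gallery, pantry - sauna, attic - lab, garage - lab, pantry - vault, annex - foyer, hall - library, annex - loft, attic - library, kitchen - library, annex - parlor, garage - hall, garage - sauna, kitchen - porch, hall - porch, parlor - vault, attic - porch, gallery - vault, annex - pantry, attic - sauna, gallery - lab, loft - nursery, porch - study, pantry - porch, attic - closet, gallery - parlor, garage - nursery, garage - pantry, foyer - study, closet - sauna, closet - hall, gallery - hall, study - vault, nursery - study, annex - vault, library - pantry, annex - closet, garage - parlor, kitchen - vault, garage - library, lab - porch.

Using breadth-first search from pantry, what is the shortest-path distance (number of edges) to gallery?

Level 0: pantry
Level 1: annex, garage, kitchen, library, porch, sauna, vault
Level 2: attic, closet, foyer, gallery, hall, lab, loft, nursery, parlor, study
gallery first appears at level 2.

2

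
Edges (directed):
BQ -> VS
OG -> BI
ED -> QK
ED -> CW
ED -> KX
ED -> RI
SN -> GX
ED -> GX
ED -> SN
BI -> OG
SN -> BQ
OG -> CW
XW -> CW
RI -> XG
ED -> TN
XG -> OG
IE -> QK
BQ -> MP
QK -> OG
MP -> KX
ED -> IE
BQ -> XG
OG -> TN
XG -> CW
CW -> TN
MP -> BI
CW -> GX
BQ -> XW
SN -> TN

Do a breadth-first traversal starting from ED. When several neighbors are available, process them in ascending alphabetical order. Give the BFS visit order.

ED -> CW -> GX -> IE -> KX -> QK -> RI -> SN -> TN -> OG -> XG -> BQ -> BI -> MP -> VS -> XW

Visit ED; enqueue CW, GX, IE, KX, QK, RI, SN, TN → queue [CW, GX, IE, KX, QK, RI, SN, TN]
Visit CW → queue [GX, IE, KX, QK, RI, SN, TN]
Visit GX → queue [IE, KX, QK, RI, SN, TN]
Visit IE → queue [KX, QK, RI, SN, TN]
Visit KX → queue [QK, RI, SN, TN]
Visit QK; enqueue OG → queue [RI, SN, TN, OG]
Visit RI; enqueue XG → queue [SN, TN, OG, XG]
Visit SN; enqueue BQ → queue [TN, OG, XG, BQ]
Visit TN → queue [OG, XG, BQ]
Visit OG; enqueue BI → queue [XG, BQ, BI]
Visit XG → queue [BQ, BI]
Visit BQ; enqueue MP, VS, XW → queue [BI, MP, VS, XW]
Visit BI → queue [MP, VS, XW]
Visit MP → queue [VS, XW]
Visit VS → queue [XW]
Visit XW → queue []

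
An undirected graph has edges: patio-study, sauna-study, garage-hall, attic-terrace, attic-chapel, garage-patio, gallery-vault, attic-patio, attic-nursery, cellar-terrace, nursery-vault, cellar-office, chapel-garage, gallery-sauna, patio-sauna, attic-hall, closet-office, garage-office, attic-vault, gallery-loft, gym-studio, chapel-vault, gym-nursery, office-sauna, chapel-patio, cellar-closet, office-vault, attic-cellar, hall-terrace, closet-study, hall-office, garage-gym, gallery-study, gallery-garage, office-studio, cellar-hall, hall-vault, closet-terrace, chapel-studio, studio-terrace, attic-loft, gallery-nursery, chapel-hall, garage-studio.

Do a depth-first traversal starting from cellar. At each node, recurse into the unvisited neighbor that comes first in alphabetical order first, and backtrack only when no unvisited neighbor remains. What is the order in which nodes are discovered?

Visit cellar
cellar → attic
attic → chapel
chapel → garage
garage → gallery
gallery → loft
gallery → nursery
nursery → gym
gym → studio
studio → office
office → closet
closet → study
study → patio
patio → sauna
closet → terrace
terrace → hall
hall → vault

cellar -> attic -> chapel -> garage -> gallery -> loft -> nursery -> gym -> studio -> office -> closet -> study -> patio -> sauna -> terrace -> hall -> vault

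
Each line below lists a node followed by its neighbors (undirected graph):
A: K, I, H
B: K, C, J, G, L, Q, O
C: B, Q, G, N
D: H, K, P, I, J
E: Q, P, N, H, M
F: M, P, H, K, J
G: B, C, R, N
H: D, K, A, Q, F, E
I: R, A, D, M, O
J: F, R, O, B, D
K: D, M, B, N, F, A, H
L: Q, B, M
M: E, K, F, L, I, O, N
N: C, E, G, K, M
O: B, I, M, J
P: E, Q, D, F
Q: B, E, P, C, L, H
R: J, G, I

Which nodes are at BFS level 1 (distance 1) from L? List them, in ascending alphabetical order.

B, M, Q

Level 0: L
Level 1: B, M, Q
Level 2: C, E, F, G, H, I, J, K, N, O, P
Level 3: A, D, R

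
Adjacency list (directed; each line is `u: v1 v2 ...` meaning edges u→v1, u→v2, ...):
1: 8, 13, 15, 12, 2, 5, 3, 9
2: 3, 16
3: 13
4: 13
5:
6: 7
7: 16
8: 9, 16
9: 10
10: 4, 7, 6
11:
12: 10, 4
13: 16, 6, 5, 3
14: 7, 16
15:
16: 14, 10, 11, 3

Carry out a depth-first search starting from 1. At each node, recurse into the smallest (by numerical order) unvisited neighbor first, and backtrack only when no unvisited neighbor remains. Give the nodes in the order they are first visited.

1 2 3 13 5 6 7 16 10 4 11 14 8 9 12 15

Visit 1
1 → 2
2 → 3
3 → 13
13 → 5
13 → 6
6 → 7
7 → 16
16 → 10
10 → 4
16 → 11
16 → 14
1 → 8
8 → 9
1 → 12
1 → 15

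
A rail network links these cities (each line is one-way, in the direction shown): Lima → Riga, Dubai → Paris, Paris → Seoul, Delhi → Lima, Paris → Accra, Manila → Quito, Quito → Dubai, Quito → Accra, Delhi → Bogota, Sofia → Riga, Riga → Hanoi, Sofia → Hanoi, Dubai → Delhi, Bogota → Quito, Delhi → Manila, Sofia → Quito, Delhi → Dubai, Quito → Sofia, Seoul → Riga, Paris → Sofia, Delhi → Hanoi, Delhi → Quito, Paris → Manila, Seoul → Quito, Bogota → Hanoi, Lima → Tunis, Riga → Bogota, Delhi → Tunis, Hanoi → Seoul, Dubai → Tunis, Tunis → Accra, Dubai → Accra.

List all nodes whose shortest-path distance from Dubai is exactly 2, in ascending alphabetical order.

Bogota, Hanoi, Lima, Manila, Quito, Seoul, Sofia

Level 0: Dubai
Level 1: Accra, Delhi, Paris, Tunis
Level 2: Bogota, Hanoi, Lima, Manila, Quito, Seoul, Sofia
Level 3: Riga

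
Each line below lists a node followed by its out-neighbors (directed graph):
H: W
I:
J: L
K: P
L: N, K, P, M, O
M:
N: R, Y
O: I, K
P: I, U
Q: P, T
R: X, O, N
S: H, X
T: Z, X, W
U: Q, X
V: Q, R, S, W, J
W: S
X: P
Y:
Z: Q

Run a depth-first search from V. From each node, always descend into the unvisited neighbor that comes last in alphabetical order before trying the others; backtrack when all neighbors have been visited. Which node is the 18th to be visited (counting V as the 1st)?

L

Visit V
V → W
W → S
S → X
X → P
P → U
U → Q
Q → T
T → Z
P → I
S → H
V → R
R → O
O → K
R → N
N → Y
V → J
J → L
L → M

Visit order: V, W, S, X, P, U, Q, T, Z, I, H, R, O, K, N, Y, J, L, M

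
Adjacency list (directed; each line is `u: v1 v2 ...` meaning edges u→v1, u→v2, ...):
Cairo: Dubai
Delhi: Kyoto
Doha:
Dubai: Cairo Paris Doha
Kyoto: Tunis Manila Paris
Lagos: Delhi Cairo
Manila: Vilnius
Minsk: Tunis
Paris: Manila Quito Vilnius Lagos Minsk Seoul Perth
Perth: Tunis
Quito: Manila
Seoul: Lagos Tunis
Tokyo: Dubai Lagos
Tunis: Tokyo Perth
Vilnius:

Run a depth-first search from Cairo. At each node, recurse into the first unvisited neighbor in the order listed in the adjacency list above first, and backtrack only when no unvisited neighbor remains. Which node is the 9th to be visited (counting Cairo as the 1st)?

Visit Cairo
Cairo → Dubai
Dubai → Paris
Paris → Manila
Manila → Vilnius
Paris → Quito
Paris → Lagos
Lagos → Delhi
Delhi → Kyoto
Kyoto → Tunis
Tunis → Tokyo
Tunis → Perth
Paris → Minsk
Paris → Seoul
Dubai → Doha

Visit order: Cairo, Dubai, Paris, Manila, Vilnius, Quito, Lagos, Delhi, Kyoto, Tunis, Tokyo, Perth, Minsk, Seoul, Doha

Kyoto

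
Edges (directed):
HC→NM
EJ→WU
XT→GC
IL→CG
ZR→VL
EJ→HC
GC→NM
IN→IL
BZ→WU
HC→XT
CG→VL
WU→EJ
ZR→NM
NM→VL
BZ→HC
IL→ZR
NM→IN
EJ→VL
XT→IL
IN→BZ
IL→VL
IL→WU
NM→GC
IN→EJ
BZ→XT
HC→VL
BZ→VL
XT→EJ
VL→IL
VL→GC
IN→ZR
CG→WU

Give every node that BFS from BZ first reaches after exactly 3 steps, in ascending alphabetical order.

Level 0: BZ
Level 1: HC, VL, WU, XT
Level 2: EJ, GC, IL, NM
Level 3: CG, IN, ZR

CG, IN, ZR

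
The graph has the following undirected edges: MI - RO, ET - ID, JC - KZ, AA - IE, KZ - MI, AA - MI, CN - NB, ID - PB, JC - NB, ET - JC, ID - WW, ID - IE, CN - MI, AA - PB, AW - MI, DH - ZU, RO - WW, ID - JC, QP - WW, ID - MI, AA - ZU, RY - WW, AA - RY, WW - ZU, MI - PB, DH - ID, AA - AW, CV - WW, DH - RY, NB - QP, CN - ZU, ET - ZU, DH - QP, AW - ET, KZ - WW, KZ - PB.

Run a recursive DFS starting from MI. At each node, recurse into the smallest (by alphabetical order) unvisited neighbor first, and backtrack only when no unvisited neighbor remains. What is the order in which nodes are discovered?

MI, AA, AW, ET, ID, DH, QP, NB, CN, ZU, WW, CV, KZ, JC, PB, RO, RY, IE

Visit MI
MI → AA
AA → AW
AW → ET
ET → ID
ID → DH
DH → QP
QP → NB
NB → CN
CN → ZU
ZU → WW
WW → CV
WW → KZ
KZ → JC
KZ → PB
WW → RO
WW → RY
ID → IE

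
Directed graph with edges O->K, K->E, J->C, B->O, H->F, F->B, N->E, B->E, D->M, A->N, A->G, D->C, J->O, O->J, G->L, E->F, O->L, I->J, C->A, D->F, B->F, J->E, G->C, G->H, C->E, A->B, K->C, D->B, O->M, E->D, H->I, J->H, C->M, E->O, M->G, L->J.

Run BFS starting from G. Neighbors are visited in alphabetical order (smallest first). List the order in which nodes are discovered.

Visit G; enqueue C, H, L → queue [C, H, L]
Visit C; enqueue A, E, M → queue [H, L, A, E, M]
Visit H; enqueue F, I → queue [L, A, E, M, F, I]
Visit L; enqueue J → queue [A, E, M, F, I, J]
Visit A; enqueue B, N → queue [E, M, F, I, J, B, N]
Visit E; enqueue D, O → queue [M, F, I, J, B, N, D, O]
Visit M → queue [F, I, J, B, N, D, O]
Visit F → queue [I, J, B, N, D, O]
Visit I → queue [J, B, N, D, O]
Visit J → queue [B, N, D, O]
Visit B → queue [N, D, O]
Visit N → queue [D, O]
Visit D → queue [O]
Visit O; enqueue K → queue [K]
Visit K → queue []

G C H L A E M F I J B N D O K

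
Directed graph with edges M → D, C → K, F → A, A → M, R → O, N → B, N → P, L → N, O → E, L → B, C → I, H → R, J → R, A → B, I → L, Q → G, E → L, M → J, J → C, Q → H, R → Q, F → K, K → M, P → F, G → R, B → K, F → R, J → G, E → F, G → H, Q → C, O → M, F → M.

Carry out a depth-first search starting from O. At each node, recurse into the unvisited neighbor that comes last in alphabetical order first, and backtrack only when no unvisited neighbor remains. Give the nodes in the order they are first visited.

Visit O
O → M
M → J
J → R
R → Q
Q → H
Q → G
Q → C
C → K
C → I
I → L
L → N
N → P
P → F
F → A
A → B
M → D
O → E

O M J R Q H G C K I L N P F A B D E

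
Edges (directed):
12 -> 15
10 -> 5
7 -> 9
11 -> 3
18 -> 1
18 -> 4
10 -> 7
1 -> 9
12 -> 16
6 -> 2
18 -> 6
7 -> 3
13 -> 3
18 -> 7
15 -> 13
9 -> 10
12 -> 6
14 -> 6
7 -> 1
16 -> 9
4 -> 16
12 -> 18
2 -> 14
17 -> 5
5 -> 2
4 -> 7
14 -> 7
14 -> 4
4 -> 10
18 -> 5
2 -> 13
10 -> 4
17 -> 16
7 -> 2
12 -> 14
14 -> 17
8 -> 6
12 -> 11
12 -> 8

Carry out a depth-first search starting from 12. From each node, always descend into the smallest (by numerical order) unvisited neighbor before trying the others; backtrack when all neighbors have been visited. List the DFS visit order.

Visit 12
12 → 6
6 → 2
2 → 13
13 → 3
2 → 14
14 → 4
4 → 7
7 → 1
1 → 9
9 → 10
10 → 5
4 → 16
14 → 17
12 → 8
12 → 11
12 → 15
12 → 18

12 6 2 13 3 14 4 7 1 9 10 5 16 17 8 11 15 18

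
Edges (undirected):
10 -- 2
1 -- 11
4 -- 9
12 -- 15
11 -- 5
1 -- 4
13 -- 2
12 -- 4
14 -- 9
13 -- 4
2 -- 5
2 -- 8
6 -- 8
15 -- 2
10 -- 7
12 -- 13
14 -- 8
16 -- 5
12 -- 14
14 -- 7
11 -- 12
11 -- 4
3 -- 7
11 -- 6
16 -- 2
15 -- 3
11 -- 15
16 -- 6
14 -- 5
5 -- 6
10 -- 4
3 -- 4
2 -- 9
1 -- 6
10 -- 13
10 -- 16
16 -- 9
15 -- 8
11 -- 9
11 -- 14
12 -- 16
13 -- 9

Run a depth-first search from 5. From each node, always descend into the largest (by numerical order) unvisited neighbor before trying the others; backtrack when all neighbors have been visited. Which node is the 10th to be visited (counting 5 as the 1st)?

Visit 5
5 → 16
16 → 12
12 → 15
15 → 11
11 → 14
14 → 9
9 → 13
13 → 10
10 → 7
7 → 3
3 → 4
4 → 1
1 → 6
6 → 8
8 → 2

Visit order: 5, 16, 12, 15, 11, 14, 9, 13, 10, 7, 3, 4, 1, 6, 8, 2

7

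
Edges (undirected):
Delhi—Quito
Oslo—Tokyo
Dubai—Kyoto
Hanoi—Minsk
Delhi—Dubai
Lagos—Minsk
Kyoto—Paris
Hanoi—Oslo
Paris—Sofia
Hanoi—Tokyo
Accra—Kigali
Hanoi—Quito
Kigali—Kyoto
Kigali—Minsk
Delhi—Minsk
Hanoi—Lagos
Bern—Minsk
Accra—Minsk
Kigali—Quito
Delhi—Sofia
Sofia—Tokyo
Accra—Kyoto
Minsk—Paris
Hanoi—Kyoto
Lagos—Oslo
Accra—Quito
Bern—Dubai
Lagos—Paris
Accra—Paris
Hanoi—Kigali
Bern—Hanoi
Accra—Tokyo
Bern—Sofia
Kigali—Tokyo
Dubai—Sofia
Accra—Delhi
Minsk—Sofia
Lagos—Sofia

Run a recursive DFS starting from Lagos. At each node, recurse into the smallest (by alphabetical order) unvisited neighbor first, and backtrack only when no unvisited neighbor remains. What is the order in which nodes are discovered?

Visit Lagos
Lagos → Hanoi
Hanoi → Bern
Bern → Dubai
Dubai → Delhi
Delhi → Accra
Accra → Kigali
Kigali → Kyoto
Kyoto → Paris
Paris → Minsk
Minsk → Sofia
Sofia → Tokyo
Tokyo → Oslo
Kigali → Quito

Lagos, Hanoi, Bern, Dubai, Delhi, Accra, Kigali, Kyoto, Paris, Minsk, Sofia, Tokyo, Oslo, Quito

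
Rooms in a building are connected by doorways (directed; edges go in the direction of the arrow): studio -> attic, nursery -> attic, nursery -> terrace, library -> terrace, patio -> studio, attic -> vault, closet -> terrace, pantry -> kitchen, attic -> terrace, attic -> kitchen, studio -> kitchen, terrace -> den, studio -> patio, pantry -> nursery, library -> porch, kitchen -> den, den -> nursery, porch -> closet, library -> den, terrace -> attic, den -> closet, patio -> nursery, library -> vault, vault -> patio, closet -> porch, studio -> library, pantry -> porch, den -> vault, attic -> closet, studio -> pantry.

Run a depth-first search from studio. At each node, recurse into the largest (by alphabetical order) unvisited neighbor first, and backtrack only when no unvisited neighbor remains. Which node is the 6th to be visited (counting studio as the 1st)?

Visit studio
studio → patio
patio → nursery
nursery → terrace
terrace → den
den → vault
den → closet
closet → porch
terrace → attic
attic → kitchen
studio → pantry
studio → library

Visit order: studio, patio, nursery, terrace, den, vault, closet, porch, attic, kitchen, pantry, library

vault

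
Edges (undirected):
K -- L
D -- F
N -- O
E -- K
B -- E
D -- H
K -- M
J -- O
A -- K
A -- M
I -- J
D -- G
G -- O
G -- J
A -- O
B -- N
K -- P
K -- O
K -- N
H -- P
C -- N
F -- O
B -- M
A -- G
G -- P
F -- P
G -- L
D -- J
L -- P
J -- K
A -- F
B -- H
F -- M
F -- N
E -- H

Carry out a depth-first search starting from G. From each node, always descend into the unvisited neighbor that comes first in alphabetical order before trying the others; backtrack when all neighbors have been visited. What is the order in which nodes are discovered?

Visit G
G → A
A → F
F → D
D → H
H → B
B → E
E → K
K → J
J → I
J → O
O → N
N → C
K → L
L → P
K → M

G, A, F, D, H, B, E, K, J, I, O, N, C, L, P, M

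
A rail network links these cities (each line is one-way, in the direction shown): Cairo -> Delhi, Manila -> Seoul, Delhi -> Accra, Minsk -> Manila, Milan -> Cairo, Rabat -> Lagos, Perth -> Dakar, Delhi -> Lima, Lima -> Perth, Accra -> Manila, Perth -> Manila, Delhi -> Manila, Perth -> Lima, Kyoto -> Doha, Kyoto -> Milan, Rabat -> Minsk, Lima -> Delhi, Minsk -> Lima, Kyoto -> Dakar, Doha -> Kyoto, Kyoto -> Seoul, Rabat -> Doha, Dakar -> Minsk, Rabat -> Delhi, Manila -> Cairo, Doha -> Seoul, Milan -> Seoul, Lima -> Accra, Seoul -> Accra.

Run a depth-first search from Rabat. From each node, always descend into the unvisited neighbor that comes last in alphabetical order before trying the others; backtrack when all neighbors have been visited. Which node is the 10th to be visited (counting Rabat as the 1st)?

Visit Rabat
Rabat → Minsk
Minsk → Manila
Manila → Seoul
Seoul → Accra
Manila → Cairo
Cairo → Delhi
Delhi → Lima
Lima → Perth
Perth → Dakar
Rabat → Lagos
Rabat → Doha
Doha → Kyoto
Kyoto → Milan

Visit order: Rabat, Minsk, Manila, Seoul, Accra, Cairo, Delhi, Lima, Perth, Dakar, Lagos, Doha, Kyoto, Milan

Dakar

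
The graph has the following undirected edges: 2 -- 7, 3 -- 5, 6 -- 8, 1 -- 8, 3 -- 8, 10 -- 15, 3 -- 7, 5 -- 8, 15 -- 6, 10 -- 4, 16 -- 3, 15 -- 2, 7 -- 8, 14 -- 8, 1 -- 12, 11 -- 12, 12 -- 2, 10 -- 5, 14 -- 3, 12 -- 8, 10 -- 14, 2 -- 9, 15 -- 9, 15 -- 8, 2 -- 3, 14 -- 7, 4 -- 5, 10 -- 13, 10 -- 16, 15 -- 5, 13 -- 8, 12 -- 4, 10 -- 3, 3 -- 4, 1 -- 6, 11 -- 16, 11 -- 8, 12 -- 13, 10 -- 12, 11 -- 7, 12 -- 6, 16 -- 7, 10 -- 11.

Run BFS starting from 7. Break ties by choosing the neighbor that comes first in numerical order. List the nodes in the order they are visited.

7 → 2 → 3 → 8 → 11 → 14 → 16 → 9 → 12 → 15 → 4 → 5 → 10 → 1 → 6 → 13

Visit 7; enqueue 2, 3, 8, 11, 14, 16 → queue [2, 3, 8, 11, 14, 16]
Visit 2; enqueue 9, 12, 15 → queue [3, 8, 11, 14, 16, 9, 12, 15]
Visit 3; enqueue 4, 5, 10 → queue [8, 11, 14, 16, 9, 12, 15, 4, 5, 10]
Visit 8; enqueue 1, 6, 13 → queue [11, 14, 16, 9, 12, 15, 4, 5, 10, 1, 6, 13]
Visit 11 → queue [14, 16, 9, 12, 15, 4, 5, 10, 1, 6, 13]
Visit 14 → queue [16, 9, 12, 15, 4, 5, 10, 1, 6, 13]
Visit 16 → queue [9, 12, 15, 4, 5, 10, 1, 6, 13]
Visit 9 → queue [12, 15, 4, 5, 10, 1, 6, 13]
Visit 12 → queue [15, 4, 5, 10, 1, 6, 13]
Visit 15 → queue [4, 5, 10, 1, 6, 13]
Visit 4 → queue [5, 10, 1, 6, 13]
Visit 5 → queue [10, 1, 6, 13]
Visit 10 → queue [1, 6, 13]
Visit 1 → queue [6, 13]
Visit 6 → queue [13]
Visit 13 → queue []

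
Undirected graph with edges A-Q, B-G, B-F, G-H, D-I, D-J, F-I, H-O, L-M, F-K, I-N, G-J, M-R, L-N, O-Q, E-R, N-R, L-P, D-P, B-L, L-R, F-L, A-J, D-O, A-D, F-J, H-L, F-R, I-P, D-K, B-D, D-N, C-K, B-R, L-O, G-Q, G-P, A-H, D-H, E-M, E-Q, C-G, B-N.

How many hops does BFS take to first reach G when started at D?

2

Level 0: D
Level 1: A, B, H, I, J, K, N, O, P
Level 2: C, F, G, L, Q, R
Level 3: E, M
G first appears at level 2.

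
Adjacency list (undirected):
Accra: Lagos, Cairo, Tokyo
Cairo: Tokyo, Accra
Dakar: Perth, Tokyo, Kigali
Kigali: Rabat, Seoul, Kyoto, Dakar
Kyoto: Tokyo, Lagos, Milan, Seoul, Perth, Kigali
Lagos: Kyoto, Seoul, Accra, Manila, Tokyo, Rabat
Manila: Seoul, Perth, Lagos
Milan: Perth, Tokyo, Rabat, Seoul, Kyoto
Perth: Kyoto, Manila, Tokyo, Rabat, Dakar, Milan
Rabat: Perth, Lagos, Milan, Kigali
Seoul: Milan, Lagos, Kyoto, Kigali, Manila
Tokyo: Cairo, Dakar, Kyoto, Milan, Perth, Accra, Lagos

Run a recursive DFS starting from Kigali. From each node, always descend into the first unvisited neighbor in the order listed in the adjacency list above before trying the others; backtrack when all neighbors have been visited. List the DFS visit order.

Kigali -> Rabat -> Perth -> Kyoto -> Tokyo -> Cairo -> Accra -> Lagos -> Seoul -> Milan -> Manila -> Dakar

Visit Kigali
Kigali → Rabat
Rabat → Perth
Perth → Kyoto
Kyoto → Tokyo
Tokyo → Cairo
Cairo → Accra
Accra → Lagos
Lagos → Seoul
Seoul → Milan
Seoul → Manila
Tokyo → Dakar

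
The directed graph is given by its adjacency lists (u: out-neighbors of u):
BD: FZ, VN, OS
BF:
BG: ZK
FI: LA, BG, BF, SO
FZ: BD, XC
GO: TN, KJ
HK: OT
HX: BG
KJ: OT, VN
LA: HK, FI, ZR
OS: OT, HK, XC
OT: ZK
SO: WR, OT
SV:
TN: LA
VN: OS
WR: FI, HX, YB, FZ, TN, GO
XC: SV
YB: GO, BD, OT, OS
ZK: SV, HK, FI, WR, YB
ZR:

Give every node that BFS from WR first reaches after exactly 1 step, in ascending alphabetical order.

Level 0: WR
Level 1: FI, FZ, GO, HX, TN, YB
Level 2: BD, BF, BG, KJ, LA, OS, OT, SO, XC
Level 3: HK, SV, VN, ZK, ZR

FI, FZ, GO, HX, TN, YB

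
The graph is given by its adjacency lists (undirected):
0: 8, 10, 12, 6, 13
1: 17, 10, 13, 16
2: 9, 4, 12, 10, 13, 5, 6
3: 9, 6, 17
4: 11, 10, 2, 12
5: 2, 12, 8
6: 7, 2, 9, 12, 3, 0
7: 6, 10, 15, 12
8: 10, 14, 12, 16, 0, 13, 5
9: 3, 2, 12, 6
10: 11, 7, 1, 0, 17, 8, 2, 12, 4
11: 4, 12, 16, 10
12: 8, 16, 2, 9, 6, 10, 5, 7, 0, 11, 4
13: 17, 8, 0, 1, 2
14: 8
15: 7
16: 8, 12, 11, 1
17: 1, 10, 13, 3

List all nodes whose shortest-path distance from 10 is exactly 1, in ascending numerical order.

0, 1, 2, 4, 7, 8, 11, 12, 17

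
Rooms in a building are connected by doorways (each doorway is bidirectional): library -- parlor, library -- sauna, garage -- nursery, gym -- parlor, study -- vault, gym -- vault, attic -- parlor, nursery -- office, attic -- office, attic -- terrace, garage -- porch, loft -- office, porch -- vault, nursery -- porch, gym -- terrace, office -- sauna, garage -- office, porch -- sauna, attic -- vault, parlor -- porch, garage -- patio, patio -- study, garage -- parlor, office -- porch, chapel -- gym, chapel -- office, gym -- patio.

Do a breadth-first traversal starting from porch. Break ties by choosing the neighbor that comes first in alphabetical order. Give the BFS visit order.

porch, garage, nursery, office, parlor, sauna, vault, patio, attic, chapel, loft, gym, library, study, terrace

Visit porch; enqueue garage, nursery, office, parlor, sauna, vault → queue [garage, nursery, office, parlor, sauna, vault]
Visit garage; enqueue patio → queue [nursery, office, parlor, sauna, vault, patio]
Visit nursery → queue [office, parlor, sauna, vault, patio]
Visit office; enqueue attic, chapel, loft → queue [parlor, sauna, vault, patio, attic, chapel, loft]
Visit parlor; enqueue gym, library → queue [sauna, vault, patio, attic, chapel, loft, gym, library]
Visit sauna → queue [vault, patio, attic, chapel, loft, gym, library]
Visit vault; enqueue study → queue [patio, attic, chapel, loft, gym, library, study]
Visit patio → queue [attic, chapel, loft, gym, library, study]
Visit attic; enqueue terrace → queue [chapel, loft, gym, library, study, terrace]
Visit chapel → queue [loft, gym, library, study, terrace]
Visit loft → queue [gym, library, study, terrace]
Visit gym → queue [library, study, terrace]
Visit library → queue [study, terrace]
Visit study → queue [terrace]
Visit terrace → queue []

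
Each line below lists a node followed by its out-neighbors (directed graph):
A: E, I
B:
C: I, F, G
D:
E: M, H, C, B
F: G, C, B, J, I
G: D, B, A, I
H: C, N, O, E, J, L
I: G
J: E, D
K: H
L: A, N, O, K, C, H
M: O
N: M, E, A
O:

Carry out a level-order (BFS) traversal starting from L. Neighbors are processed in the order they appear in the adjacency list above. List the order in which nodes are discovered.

L → A → N → O → K → C → H → E → I → M → F → G → J → B → D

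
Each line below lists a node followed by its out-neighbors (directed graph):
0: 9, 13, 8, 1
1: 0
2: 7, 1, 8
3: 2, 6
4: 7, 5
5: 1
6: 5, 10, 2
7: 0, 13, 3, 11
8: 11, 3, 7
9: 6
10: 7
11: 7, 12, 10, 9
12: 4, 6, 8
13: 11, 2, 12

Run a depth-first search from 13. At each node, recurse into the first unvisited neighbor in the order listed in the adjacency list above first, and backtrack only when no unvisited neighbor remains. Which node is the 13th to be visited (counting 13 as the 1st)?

12

Visit 13
13 → 11
11 → 7
7 → 0
0 → 9
9 → 6
6 → 5
5 → 1
6 → 10
6 → 2
2 → 8
8 → 3
11 → 12
12 → 4

Visit order: 13, 11, 7, 0, 9, 6, 5, 1, 10, 2, 8, 3, 12, 4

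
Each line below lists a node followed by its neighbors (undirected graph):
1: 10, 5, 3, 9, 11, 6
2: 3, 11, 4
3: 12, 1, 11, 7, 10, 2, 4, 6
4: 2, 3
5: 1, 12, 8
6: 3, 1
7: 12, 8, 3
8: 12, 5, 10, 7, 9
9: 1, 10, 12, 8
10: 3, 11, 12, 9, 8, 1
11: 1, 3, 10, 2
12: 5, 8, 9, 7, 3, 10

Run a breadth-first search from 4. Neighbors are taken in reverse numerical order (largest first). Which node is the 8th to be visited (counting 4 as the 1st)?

Visit 4; enqueue 3, 2 → queue [3, 2]
Visit 3; enqueue 12, 11, 10, 7, 6, 1 → queue [2, 12, 11, 10, 7, 6, 1]
Visit 2 → queue [12, 11, 10, 7, 6, 1]
Visit 12; enqueue 9, 8, 5 → queue [11, 10, 7, 6, 1, 9, 8, 5]
Visit 11 → queue [10, 7, 6, 1, 9, 8, 5]
Visit 10 → queue [7, 6, 1, 9, 8, 5]
Visit 7 → queue [6, 1, 9, 8, 5]
Visit 6 → queue [1, 9, 8, 5]
Visit 1 → queue [9, 8, 5]
Visit 9 → queue [8, 5]
Visit 8 → queue [5]
Visit 5 → queue []

Visit order: 4, 3, 2, 12, 11, 10, 7, 6, 1, 9, 8, 5

6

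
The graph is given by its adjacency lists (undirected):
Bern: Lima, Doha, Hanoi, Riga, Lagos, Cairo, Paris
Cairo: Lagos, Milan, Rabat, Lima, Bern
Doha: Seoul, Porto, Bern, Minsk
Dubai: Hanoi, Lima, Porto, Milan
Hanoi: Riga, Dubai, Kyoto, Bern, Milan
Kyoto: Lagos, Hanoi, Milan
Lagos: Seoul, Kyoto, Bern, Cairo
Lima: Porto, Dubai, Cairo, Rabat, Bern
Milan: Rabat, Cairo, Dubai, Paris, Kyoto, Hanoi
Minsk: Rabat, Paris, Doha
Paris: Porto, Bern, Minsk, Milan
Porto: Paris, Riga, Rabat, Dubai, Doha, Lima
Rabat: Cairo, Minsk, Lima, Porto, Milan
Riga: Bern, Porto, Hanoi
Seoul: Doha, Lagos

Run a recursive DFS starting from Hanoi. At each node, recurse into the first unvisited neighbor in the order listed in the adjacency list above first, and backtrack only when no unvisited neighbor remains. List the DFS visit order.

Visit Hanoi
Hanoi → Riga
Riga → Bern
Bern → Lima
Lima → Porto
Porto → Paris
Paris → Minsk
Minsk → Rabat
Rabat → Cairo
Cairo → Lagos
Lagos → Seoul
Seoul → Doha
Lagos → Kyoto
Kyoto → Milan
Milan → Dubai

Hanoi, Riga, Bern, Lima, Porto, Paris, Minsk, Rabat, Cairo, Lagos, Seoul, Doha, Kyoto, Milan, Dubai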